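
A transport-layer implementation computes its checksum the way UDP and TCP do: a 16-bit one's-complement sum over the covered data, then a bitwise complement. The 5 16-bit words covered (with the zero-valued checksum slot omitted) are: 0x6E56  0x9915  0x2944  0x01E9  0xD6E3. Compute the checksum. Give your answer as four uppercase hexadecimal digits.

F682

One's-complement addition (fold any carry out of bit 15 back into bit 0):
  0x6E56 + 0x9915 = 0x1076B → wrap carry → 0x076C
  0x076C + 0x2944 = 0x030B0
  0x30B0 + 0x01E9 = 0x03299
  0x3299 + 0xD6E3 = 0x1097C → wrap carry → 0x097D
One's-complement sum = 0x097D.
Checksum = ~0x097D & 0xFFFF = 0xF682.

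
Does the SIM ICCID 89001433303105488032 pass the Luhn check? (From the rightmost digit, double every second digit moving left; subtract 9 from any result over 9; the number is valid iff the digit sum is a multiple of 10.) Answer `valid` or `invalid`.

From the right, keep odd positions and double even positions (subtract 9 from any doubled value over 9):
  doubled (positions 2,4,...): 6 7 8 0 6 6 6 2 0 7 → sum 48
  kept (positions 1,3,...): 2 0 8 5 1 0 3 4 0 9 → sum 32
Total = 80.
80 mod 10 = 0, so the number is valid.

valid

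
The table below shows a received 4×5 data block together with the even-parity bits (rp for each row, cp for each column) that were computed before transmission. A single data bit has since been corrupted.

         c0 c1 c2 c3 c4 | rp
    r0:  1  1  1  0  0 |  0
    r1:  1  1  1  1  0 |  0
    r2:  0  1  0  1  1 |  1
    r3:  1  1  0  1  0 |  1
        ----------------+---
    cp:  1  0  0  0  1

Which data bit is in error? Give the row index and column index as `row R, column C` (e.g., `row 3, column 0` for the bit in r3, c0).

Recompute each row's even parity and compare to rp:
  r0: data parity 1, sent rp 0 → mismatch
  r1: data parity 0, sent rp 0 → ok
  r2: data parity 1, sent rp 1 → ok
  r3: data parity 1, sent rp 1 → ok
Recompute each column's even parity and compare to cp:
  c0: data parity 1, sent cp 1 → ok
  c1: data parity 0, sent cp 0 → ok
  c2: data parity 0, sent cp 0 → ok
  c3: data parity 1, sent cp 0 → mismatch
  c4: data parity 1, sent cp 1 → ok
Exactly one row (r0) and one column (c3) fail → the flipped bit is at their intersection.

row 0, column 3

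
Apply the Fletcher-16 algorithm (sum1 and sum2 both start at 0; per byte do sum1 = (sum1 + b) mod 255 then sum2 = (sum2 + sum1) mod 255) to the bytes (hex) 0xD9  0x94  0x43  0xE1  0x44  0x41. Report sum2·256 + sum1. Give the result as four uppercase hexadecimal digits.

7E19

Running sums (mod 255):
  after byte 0 (0xD9): sum1=217, sum2=217
  after byte 1 (0x94): sum1=110, sum2=72
  after byte 2 (0x43): sum1=177, sum2=249
  after byte 3 (0xE1): sum1=147, sum2=141
  after byte 4 (0x44): sum1=215, sum2=101
  after byte 5 (0x41): sum1=25, sum2=126
Checksum = sum2·256 + sum1 = 126·256 + 25 = 32281 = 0x7E19.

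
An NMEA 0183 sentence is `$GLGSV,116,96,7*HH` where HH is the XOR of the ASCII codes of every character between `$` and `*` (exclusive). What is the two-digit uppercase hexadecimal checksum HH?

6B

XOR the ASCII codes of the payload characters:
  'G' = 0x47 → acc = 0x47
  'L' = 0x4C → acc = 0x0B
  'G' = 0x47 → acc = 0x4C
  'S' = 0x53 → acc = 0x1F
  'V' = 0x56 → acc = 0x49
  ',' = 0x2C → acc = 0x65
  '1' = 0x31 → acc = 0x54
  '1' = 0x31 → acc = 0x65
  '6' = 0x36 → acc = 0x53
  ',' = 0x2C → acc = 0x7F
  '9' = 0x39 → acc = 0x46
  '6' = 0x36 → acc = 0x70
  ',' = 0x2C → acc = 0x5C
  '7' = 0x37 → acc = 0x6B
Checksum = 0x6B.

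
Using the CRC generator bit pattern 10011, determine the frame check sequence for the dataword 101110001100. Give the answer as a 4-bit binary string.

1010

Append 4 zeros: 1011100011000000. Divide by 10011 (XOR where the leading bit is 1):
  pos 0: 10111 XOR 10011 = 00100
  pos 2: 10000 XOR 10011 = 00011
  pos 5: 11011 XOR 10011 = 01000
  pos 6: 10000 XOR 10011 = 00011
  pos 9: 11000 XOR 10011 = 01011
  pos 10: 10110 XOR 10011 = 00101
Remainder (last 4 bits) = 1010. This is the CRC / FCS.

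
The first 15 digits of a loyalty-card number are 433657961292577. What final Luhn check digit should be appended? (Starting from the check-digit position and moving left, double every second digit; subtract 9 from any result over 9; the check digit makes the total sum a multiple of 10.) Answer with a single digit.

6

Partial digits right→left: 7 7 5 2 9 2 1 6 9 7 5 6 3 3 4
Double every second digit counting from the check-digit position (so the 1st, 3rd, 5th, ... of the partial from the right).
  doubled (with −9 where >9): 5 1 9 2 9 1 6 8 → sum 41
  kept as-is: 7 2 2 6 7 6 3 → sum 33
Total = 41 + 33 = 74.
Check digit = (10 − (74 mod 10)) mod 10 = 6.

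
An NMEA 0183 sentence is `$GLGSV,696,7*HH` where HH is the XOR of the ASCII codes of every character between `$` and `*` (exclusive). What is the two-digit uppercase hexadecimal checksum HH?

47

XOR the ASCII codes of the payload characters:
  'G' = 0x47 → acc = 0x47
  'L' = 0x4C → acc = 0x0B
  'G' = 0x47 → acc = 0x4C
  'S' = 0x53 → acc = 0x1F
  'V' = 0x56 → acc = 0x49
  ',' = 0x2C → acc = 0x65
  '6' = 0x36 → acc = 0x53
  '9' = 0x39 → acc = 0x6A
  '6' = 0x36 → acc = 0x5C
  ',' = 0x2C → acc = 0x70
  '7' = 0x37 → acc = 0x47
Checksum = 0x47.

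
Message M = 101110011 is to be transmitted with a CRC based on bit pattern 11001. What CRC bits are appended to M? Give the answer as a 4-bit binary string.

0000

Append 4 zeros: 1011100110000. Divide by 11001 (XOR where the leading bit is 1):
  pos 0: 10111 XOR 11001 = 01110
  pos 1: 11100 XOR 11001 = 00101
  pos 3: 10101 XOR 11001 = 01100
  pos 4: 11001 XOR 11001 = 00000
Remainder (last 4 bits) = 0000. This is the CRC / FCS.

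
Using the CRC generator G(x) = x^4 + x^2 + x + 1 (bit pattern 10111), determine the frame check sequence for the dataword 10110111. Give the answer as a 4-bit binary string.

Append 4 zeros: 101101110000. Divide by 10111 (XOR where the leading bit is 1):
  pos 0: 10110 XOR 10111 = 00001
  pos 4: 11110 XOR 10111 = 01001
  pos 5: 10010 XOR 10111 = 00101
  pos 7: 10100 XOR 10111 = 00011
Remainder (last 4 bits) = 0011. This is the CRC / FCS.

0011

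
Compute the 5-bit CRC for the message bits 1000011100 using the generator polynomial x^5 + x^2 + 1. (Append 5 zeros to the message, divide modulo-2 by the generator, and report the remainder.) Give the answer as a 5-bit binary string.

11110

Append 5 zeros: 100001110000000. Divide by 100101 (XOR where the leading bit is 1):
  pos 0: 100001 XOR 100101 = 000100
  pos 3: 100110 XOR 100101 = 000011
  pos 7: 110000 XOR 100101 = 010101
  pos 8: 101010 XOR 100101 = 001111
Remainder (last 5 bits) = 11110. This is the CRC / FCS.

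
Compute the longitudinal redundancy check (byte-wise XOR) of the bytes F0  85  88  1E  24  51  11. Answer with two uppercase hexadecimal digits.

XOR the bytes together:
  start with 0xF0
  0xF0 ⊕ 0x85 = 0x75
  0x75 ⊕ 0x88 = 0xFD
  0xFD ⊕ 0x1E = 0xE3
  0xE3 ⊕ 0x24 = 0xC7
  0xC7 ⊕ 0x51 = 0x96
  0x96 ⊕ 0x11 = 0x87

87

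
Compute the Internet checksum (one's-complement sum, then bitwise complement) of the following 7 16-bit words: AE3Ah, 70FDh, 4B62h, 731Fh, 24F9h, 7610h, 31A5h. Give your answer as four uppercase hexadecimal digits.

5597

One's-complement addition (fold any carry out of bit 15 back into bit 0):
  0xAE3A + 0x70FD = 0x11F37 → wrap carry → 0x1F38
  0x1F38 + 0x4B62 = 0x06A9A
  0x6A9A + 0x731F = 0x0DDB9
  0xDDB9 + 0x24F9 = 0x102B2 → wrap carry → 0x02B3
  0x02B3 + 0x7610 = 0x078C3
  0x78C3 + 0x31A5 = 0x0AA68
One's-complement sum = 0xAA68.
Checksum = ~0xAA68 & 0xFFFF = 0x5597.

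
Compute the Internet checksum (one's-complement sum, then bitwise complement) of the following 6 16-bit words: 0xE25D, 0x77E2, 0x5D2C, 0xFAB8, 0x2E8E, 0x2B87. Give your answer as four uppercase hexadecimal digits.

F3C4

One's-complement addition (fold any carry out of bit 15 back into bit 0):
  0xE25D + 0x77E2 = 0x15A3F → wrap carry → 0x5A40
  0x5A40 + 0x5D2C = 0x0B76C
  0xB76C + 0xFAB8 = 0x1B224 → wrap carry → 0xB225
  0xB225 + 0x2E8E = 0x0E0B3
  0xE0B3 + 0x2B87 = 0x10C3A → wrap carry → 0x0C3B
One's-complement sum = 0x0C3B.
Checksum = ~0x0C3B & 0xFFFF = 0xF3C4.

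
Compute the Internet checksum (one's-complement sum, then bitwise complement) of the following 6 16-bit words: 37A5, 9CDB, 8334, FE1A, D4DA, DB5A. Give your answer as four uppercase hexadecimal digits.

F9F9

One's-complement addition (fold any carry out of bit 15 back into bit 0):
  0x37A5 + 0x9CDB = 0x0D480
  0xD480 + 0x8334 = 0x157B4 → wrap carry → 0x57B5
  0x57B5 + 0xFE1A = 0x155CF → wrap carry → 0x55D0
  0x55D0 + 0xD4DA = 0x12AAA → wrap carry → 0x2AAB
  0x2AAB + 0xDB5A = 0x10605 → wrap carry → 0x0606
One's-complement sum = 0x0606.
Checksum = ~0x0606 & 0xFFFF = 0xF9F9.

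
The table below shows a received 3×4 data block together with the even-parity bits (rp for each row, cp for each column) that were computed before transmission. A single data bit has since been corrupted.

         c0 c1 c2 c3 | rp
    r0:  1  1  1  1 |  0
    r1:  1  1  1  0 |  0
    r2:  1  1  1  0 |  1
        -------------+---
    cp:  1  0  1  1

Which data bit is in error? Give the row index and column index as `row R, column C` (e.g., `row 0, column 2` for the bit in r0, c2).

row 1, column 1

Recompute each row's even parity and compare to rp:
  r0: data parity 0, sent rp 0 → ok
  r1: data parity 1, sent rp 0 → mismatch
  r2: data parity 1, sent rp 1 → ok
Recompute each column's even parity and compare to cp:
  c0: data parity 1, sent cp 1 → ok
  c1: data parity 1, sent cp 0 → mismatch
  c2: data parity 1, sent cp 1 → ok
  c3: data parity 1, sent cp 1 → ok
Exactly one row (r1) and one column (c1) fail → the flipped bit is at their intersection.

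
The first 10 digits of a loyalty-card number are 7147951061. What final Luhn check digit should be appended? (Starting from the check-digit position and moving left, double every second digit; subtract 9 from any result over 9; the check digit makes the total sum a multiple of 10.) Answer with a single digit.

3

Partial digits right→left: 1 6 0 1 5 9 7 4 1 7
Double every second digit counting from the check-digit position (so the 1st, 3rd, 5th, ... of the partial from the right).
  doubled (with −9 where >9): 2 0 1 5 2 → sum 10
  kept as-is: 6 1 9 4 7 → sum 27
Total = 10 + 27 = 37.
Check digit = (10 − (37 mod 10)) mod 10 = 3.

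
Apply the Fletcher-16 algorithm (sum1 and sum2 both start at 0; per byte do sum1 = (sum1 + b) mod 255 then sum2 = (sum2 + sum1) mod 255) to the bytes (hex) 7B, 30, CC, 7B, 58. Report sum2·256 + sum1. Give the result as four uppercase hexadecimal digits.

DF4C

Running sums (mod 255):
  after byte 0 (7B): sum1=123, sum2=123
  after byte 1 (30): sum1=171, sum2=39
  after byte 2 (CC): sum1=120, sum2=159
  after byte 3 (7B): sum1=243, sum2=147
  after byte 4 (58): sum1=76, sum2=223
Checksum = sum2·256 + sum1 = 223·256 + 76 = 57164 = 0xDF4C.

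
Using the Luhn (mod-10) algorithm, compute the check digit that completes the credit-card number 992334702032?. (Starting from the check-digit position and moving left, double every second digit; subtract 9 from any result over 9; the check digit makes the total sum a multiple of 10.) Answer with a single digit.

7

Partial digits right→left: 2 3 0 2 0 7 4 3 3 2 9 9
Double every second digit counting from the check-digit position (so the 1st, 3rd, 5th, ... of the partial from the right).
  doubled (with −9 where >9): 4 0 0 8 6 9 → sum 27
  kept as-is: 3 2 7 3 2 9 → sum 26
Total = 27 + 26 = 53.
Check digit = (10 − (53 mod 10)) mod 10 = 7.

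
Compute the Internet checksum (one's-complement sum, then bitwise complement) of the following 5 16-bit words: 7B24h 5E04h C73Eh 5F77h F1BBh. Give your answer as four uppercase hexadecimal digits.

0E65

One's-complement addition (fold any carry out of bit 15 back into bit 0):
  0x7B24 + 0x5E04 = 0x0D928
  0xD928 + 0xC73E = 0x1A066 → wrap carry → 0xA067
  0xA067 + 0x5F77 = 0x0FFDE
  0xFFDE + 0xF1BB = 0x1F199 → wrap carry → 0xF19A
One's-complement sum = 0xF19A.
Checksum = ~0xF19A & 0xFFFF = 0x0E65.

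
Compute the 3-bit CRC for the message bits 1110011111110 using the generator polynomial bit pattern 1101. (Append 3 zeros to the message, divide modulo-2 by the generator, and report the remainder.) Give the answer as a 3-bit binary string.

101

Append 3 zeros: 1110011111110000. Divide by 1101 (XOR where the leading bit is 1):
  pos 0: 1110 XOR 1101 = 0011
  pos 2: 1101 XOR 1101 = 0000
  pos 6: 1111 XOR 1101 = 0010
  pos 8: 1011 XOR 1101 = 0110
  pos 9: 1100 XOR 1101 = 0001
  pos 12: 1000 XOR 1101 = 0101
Remainder (last 3 bits) = 101. This is the CRC / FCS.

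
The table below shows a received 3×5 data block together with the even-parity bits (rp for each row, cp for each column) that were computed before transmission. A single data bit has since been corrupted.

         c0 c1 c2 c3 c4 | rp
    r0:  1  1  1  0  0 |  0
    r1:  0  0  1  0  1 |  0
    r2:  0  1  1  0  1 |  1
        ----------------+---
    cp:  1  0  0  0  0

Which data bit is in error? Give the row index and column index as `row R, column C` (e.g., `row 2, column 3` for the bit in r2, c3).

Recompute each row's even parity and compare to rp:
  r0: data parity 1, sent rp 0 → mismatch
  r1: data parity 0, sent rp 0 → ok
  r2: data parity 1, sent rp 1 → ok
Recompute each column's even parity and compare to cp:
  c0: data parity 1, sent cp 1 → ok
  c1: data parity 0, sent cp 0 → ok
  c2: data parity 1, sent cp 0 → mismatch
  c3: data parity 0, sent cp 0 → ok
  c4: data parity 0, sent cp 0 → ok
Exactly one row (r0) and one column (c2) fail → the flipped bit is at their intersection.

row 0, column 2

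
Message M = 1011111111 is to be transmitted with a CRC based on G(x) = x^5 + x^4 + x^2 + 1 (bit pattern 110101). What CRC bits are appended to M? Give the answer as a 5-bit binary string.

00001

Append 5 zeros: 101111111100000. Divide by 110101 (XOR where the leading bit is 1):
  pos 0: 101111 XOR 110101 = 011010
  pos 1: 110101 XOR 110101 = 000000
  pos 7: 111000 XOR 110101 = 001101
  pos 9: 110100 XOR 110101 = 000001
Remainder (last 5 bits) = 00001. This is the CRC / FCS.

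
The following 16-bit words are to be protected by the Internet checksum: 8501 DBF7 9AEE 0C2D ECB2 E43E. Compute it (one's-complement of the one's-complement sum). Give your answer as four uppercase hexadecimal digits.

26F9

One's-complement addition (fold any carry out of bit 15 back into bit 0):
  0x8501 + 0xDBF7 = 0x160F8 → wrap carry → 0x60F9
  0x60F9 + 0x9AEE = 0x0FBE7
  0xFBE7 + 0x0C2D = 0x10814 → wrap carry → 0x0815
  0x0815 + 0xECB2 = 0x0F4C7
  0xF4C7 + 0xE43E = 0x1D905 → wrap carry → 0xD906
One's-complement sum = 0xD906.
Checksum = ~0xD906 & 0xFFFF = 0x26F9.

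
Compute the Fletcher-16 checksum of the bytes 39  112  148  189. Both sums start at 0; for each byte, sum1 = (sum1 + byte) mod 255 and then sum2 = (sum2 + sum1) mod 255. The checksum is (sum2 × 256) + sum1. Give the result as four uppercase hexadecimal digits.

D4E9

Running sums (mod 255):
  after byte 0 (39): sum1=39, sum2=39
  after byte 1 (112): sum1=151, sum2=190
  after byte 2 (148): sum1=44, sum2=234
  after byte 3 (189): sum1=233, sum2=212
Checksum = sum2·256 + sum1 = 212·256 + 233 = 54505 = 0xD4E9.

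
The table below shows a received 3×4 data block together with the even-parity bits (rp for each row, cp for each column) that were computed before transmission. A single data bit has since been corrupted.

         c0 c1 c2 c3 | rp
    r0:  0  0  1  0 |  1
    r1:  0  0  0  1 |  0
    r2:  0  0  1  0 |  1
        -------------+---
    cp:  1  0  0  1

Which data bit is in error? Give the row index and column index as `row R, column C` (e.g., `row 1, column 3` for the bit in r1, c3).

Recompute each row's even parity and compare to rp:
  r0: data parity 1, sent rp 1 → ok
  r1: data parity 1, sent rp 0 → mismatch
  r2: data parity 1, sent rp 1 → ok
Recompute each column's even parity and compare to cp:
  c0: data parity 0, sent cp 1 → mismatch
  c1: data parity 0, sent cp 0 → ok
  c2: data parity 0, sent cp 0 → ok
  c3: data parity 1, sent cp 1 → ok
Exactly one row (r1) and one column (c0) fail → the flipped bit is at their intersection.

row 1, column 0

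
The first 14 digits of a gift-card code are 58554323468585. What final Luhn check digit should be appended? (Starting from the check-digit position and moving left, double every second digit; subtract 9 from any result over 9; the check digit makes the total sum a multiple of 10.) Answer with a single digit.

Partial digits right→left: 5 8 5 8 6 4 3 2 3 4 5 5 8 5
Double every second digit counting from the check-digit position (so the 1st, 3rd, 5th, ... of the partial from the right).
  doubled (with −9 where >9): 1 1 3 6 6 1 7 → sum 25
  kept as-is: 8 8 4 2 4 5 5 → sum 36
Total = 25 + 36 = 61.
Check digit = (10 − (61 mod 10)) mod 10 = 9.

9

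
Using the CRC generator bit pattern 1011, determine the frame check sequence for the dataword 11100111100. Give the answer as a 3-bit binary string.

101

Append 3 zeros: 11100111100000. Divide by 1011 (XOR where the leading bit is 1):
  pos 0: 1110 XOR 1011 = 0101
  pos 1: 1010 XOR 1011 = 0001
  pos 4: 1111 XOR 1011 = 0100
  pos 5: 1001 XOR 1011 = 0010
  pos 7: 1000 XOR 1011 = 0011
  pos 9: 1100 XOR 1011 = 0111
  pos 10: 1110 XOR 1011 = 0101
Remainder (last 3 bits) = 101. This is the CRC / FCS.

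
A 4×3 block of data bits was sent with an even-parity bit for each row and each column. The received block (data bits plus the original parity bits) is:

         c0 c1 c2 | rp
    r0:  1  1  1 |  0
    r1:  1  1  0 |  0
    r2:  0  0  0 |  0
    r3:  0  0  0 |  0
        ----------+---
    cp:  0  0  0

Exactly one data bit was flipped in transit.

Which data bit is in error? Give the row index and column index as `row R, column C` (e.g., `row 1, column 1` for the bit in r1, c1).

row 0, column 2

Recompute each row's even parity and compare to rp:
  r0: data parity 1, sent rp 0 → mismatch
  r1: data parity 0, sent rp 0 → ok
  r2: data parity 0, sent rp 0 → ok
  r3: data parity 0, sent rp 0 → ok
Recompute each column's even parity and compare to cp:
  c0: data parity 0, sent cp 0 → ok
  c1: data parity 0, sent cp 0 → ok
  c2: data parity 1, sent cp 0 → mismatch
Exactly one row (r0) and one column (c2) fail → the flipped bit is at their intersection.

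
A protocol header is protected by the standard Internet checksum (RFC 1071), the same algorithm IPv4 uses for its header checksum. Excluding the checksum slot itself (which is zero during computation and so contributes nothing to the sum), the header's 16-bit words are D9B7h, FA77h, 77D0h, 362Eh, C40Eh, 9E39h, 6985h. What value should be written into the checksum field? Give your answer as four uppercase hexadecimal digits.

B203

One's-complement addition (fold any carry out of bit 15 back into bit 0):
  0xD9B7 + 0xFA77 = 0x1D42E → wrap carry → 0xD42F
  0xD42F + 0x77D0 = 0x14BFF → wrap carry → 0x4C00
  0x4C00 + 0x362E = 0x0822E
  0x822E + 0xC40E = 0x1463C → wrap carry → 0x463D
  0x463D + 0x9E39 = 0x0E476
  0xE476 + 0x6985 = 0x14DFB → wrap carry → 0x4DFC
One's-complement sum = 0x4DFC.
Checksum = ~0x4DFC & 0xFFFF = 0xB203.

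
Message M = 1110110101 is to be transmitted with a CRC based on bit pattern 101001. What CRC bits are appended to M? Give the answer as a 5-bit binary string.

00010

Append 5 zeros: 111011010100000. Divide by 101001 (XOR where the leading bit is 1):
  pos 0: 111011 XOR 101001 = 010010
  pos 1: 100100 XOR 101001 = 001101
  pos 3: 110110 XOR 101001 = 011111
  pos 4: 111111 XOR 101001 = 010110
  pos 5: 101100 XOR 101001 = 000101
  pos 8: 101000 XOR 101001 = 000001
Remainder (last 5 bits) = 00010. This is the CRC / FCS.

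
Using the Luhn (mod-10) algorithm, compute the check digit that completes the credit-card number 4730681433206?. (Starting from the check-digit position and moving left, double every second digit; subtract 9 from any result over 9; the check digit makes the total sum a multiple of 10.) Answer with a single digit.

6

Partial digits right→left: 6 0 2 3 3 4 1 8 6 0 3 7 4
Double every second digit counting from the check-digit position (so the 1st, 3rd, 5th, ... of the partial from the right).
  doubled (with −9 where >9): 3 4 6 2 3 6 8 → sum 32
  kept as-is: 0 3 4 8 0 7 → sum 22
Total = 32 + 22 = 54.
Check digit = (10 − (54 mod 10)) mod 10 = 6.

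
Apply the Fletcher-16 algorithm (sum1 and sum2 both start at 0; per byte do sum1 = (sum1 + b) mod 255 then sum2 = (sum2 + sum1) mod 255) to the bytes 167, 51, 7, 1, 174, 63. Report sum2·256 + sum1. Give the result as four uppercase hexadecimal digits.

A9D0

Running sums (mod 255):
  after byte 0 (167): sum1=167, sum2=167
  after byte 1 (51): sum1=218, sum2=130
  after byte 2 (7): sum1=225, sum2=100
  after byte 3 (1): sum1=226, sum2=71
  after byte 4 (174): sum1=145, sum2=216
  after byte 5 (63): sum1=208, sum2=169
Checksum = sum2·256 + sum1 = 169·256 + 208 = 43472 = 0xA9D0.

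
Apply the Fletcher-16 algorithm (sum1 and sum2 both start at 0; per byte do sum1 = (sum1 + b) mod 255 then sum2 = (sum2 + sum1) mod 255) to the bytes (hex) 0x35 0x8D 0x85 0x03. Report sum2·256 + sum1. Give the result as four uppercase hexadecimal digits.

8B4B

Running sums (mod 255):
  after byte 0 (0x35): sum1=53, sum2=53
  after byte 1 (0x8D): sum1=194, sum2=247
  after byte 2 (0x85): sum1=72, sum2=64
  after byte 3 (0x03): sum1=75, sum2=139
Checksum = sum2·256 + sum1 = 139·256 + 75 = 35659 = 0x8B4B.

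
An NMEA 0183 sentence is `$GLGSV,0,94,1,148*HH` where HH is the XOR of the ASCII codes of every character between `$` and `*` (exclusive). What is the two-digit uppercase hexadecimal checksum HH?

XOR the ASCII codes of the payload characters:
  'G' = 0x47 → acc = 0x47
  'L' = 0x4C → acc = 0x0B
  'G' = 0x47 → acc = 0x4C
  'S' = 0x53 → acc = 0x1F
  'V' = 0x56 → acc = 0x49
  ',' = 0x2C → acc = 0x65
  '0' = 0x30 → acc = 0x55
  ',' = 0x2C → acc = 0x79
  '9' = 0x39 → acc = 0x40
  '4' = 0x34 → acc = 0x74
  ',' = 0x2C → acc = 0x58
  '1' = 0x31 → acc = 0x69
  ',' = 0x2C → acc = 0x45
  '1' = 0x31 → acc = 0x74
  '4' = 0x34 → acc = 0x40
  '8' = 0x38 → acc = 0x78
Checksum = 0x78.

78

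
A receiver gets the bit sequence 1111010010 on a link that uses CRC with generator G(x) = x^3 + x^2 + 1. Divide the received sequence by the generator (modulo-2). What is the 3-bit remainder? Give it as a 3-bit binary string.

100

Modulo-2 division of 1111010010 by 1101:
  pos 0: 1111 XOR 1101 = 0010
  pos 2: 1001 XOR 1101 = 0100
  pos 3: 1000 XOR 1101 = 0101
  pos 4: 1010 XOR 1101 = 0111
  pos 5: 1111 XOR 1101 = 0010
Remainder = 100 (nonzero — an error is detected).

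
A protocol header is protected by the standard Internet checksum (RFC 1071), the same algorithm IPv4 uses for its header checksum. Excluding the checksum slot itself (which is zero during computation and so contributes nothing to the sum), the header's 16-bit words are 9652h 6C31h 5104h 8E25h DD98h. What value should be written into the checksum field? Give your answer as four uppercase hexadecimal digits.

40B9

One's-complement addition (fold any carry out of bit 15 back into bit 0):
  0x9652 + 0x6C31 = 0x10283 → wrap carry → 0x0284
  0x0284 + 0x5104 = 0x05388
  0x5388 + 0x8E25 = 0x0E1AD
  0xE1AD + 0xDD98 = 0x1BF45 → wrap carry → 0xBF46
One's-complement sum = 0xBF46.
Checksum = ~0xBF46 & 0xFFFF = 0x40B9.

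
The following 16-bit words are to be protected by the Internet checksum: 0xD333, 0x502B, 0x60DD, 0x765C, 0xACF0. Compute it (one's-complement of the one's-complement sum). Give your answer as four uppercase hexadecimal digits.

5876

One's-complement addition (fold any carry out of bit 15 back into bit 0):
  0xD333 + 0x502B = 0x1235E → wrap carry → 0x235F
  0x235F + 0x60DD = 0x0843C
  0x843C + 0x765C = 0x0FA98
  0xFA98 + 0xACF0 = 0x1A788 → wrap carry → 0xA789
One's-complement sum = 0xA789.
Checksum = ~0xA789 & 0xFFFF = 0x5876.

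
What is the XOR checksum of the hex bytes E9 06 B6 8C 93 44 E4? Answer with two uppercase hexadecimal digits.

E6

XOR the bytes together:
  start with 0xE9
  0xE9 ⊕ 0x06 = 0xEF
  0xEF ⊕ 0xB6 = 0x59
  0x59 ⊕ 0x8C = 0xD5
  0xD5 ⊕ 0x93 = 0x46
  0x46 ⊕ 0x44 = 0x02
  0x02 ⊕ 0xE4 = 0xE6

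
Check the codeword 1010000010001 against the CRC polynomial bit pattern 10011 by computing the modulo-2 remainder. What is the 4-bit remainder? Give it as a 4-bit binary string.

1010

Modulo-2 division of 1010000010001 by 10011:
  pos 0: 10100 XOR 10011 = 00111
  pos 2: 11100 XOR 10011 = 01111
  pos 3: 11110 XOR 10011 = 01101
  pos 4: 11011 XOR 10011 = 01000
  pos 5: 10000 XOR 10011 = 00011
  pos 8: 11001 XOR 10011 = 01010
Remainder = 1010 (nonzero — an error is detected).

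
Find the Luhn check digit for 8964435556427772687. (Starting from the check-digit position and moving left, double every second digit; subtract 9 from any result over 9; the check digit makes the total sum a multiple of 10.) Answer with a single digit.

Partial digits right→left: 7 8 6 2 7 7 7 2 4 6 5 5 5 3 4 4 6 9 8
Double every second digit counting from the check-digit position (so the 1st, 3rd, 5th, ... of the partial from the right).
  doubled (with −9 where >9): 5 3 5 5 8 1 1 8 3 7 → sum 46
  kept as-is: 8 2 7 2 6 5 3 4 9 → sum 46
Total = 46 + 46 = 92.
Check digit = (10 − (92 mod 10)) mod 10 = 8.

8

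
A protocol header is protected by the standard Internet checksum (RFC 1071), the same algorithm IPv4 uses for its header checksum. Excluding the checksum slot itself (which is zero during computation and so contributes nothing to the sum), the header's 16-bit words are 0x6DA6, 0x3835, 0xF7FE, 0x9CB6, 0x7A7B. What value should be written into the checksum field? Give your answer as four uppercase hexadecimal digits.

One's-complement addition (fold any carry out of bit 15 back into bit 0):
  0x6DA6 + 0x3835 = 0x0A5DB
  0xA5DB + 0xF7FE = 0x19DD9 → wrap carry → 0x9DDA
  0x9DDA + 0x9CB6 = 0x13A90 → wrap carry → 0x3A91
  0x3A91 + 0x7A7B = 0x0B50C
One's-complement sum = 0xB50C.
Checksum = ~0xB50C & 0xFFFF = 0x4AF3.

4AF3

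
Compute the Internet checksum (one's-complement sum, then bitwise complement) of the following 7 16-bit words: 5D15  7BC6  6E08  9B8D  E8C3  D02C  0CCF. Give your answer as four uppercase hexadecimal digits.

57CE

One's-complement addition (fold any carry out of bit 15 back into bit 0):
  0x5D15 + 0x7BC6 = 0x0D8DB
  0xD8DB + 0x6E08 = 0x146E3 → wrap carry → 0x46E4
  0x46E4 + 0x9B8D = 0x0E271
  0xE271 + 0xE8C3 = 0x1CB34 → wrap carry → 0xCB35
  0xCB35 + 0xD02C = 0x19B61 → wrap carry → 0x9B62
  0x9B62 + 0x0CCF = 0x0A831
One's-complement sum = 0xA831.
Checksum = ~0xA831 & 0xFFFF = 0x57CE.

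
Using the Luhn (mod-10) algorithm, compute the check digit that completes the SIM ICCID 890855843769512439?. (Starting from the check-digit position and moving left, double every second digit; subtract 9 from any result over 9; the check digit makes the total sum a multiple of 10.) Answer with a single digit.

2

Partial digits right→left: 9 3 4 2 1 5 9 6 7 3 4 8 5 5 8 0 9 8
Double every second digit counting from the check-digit position (so the 1st, 3rd, 5th, ... of the partial from the right).
  doubled (with −9 where >9): 9 8 2 9 5 8 1 7 9 → sum 58
  kept as-is: 3 2 5 6 3 8 5 0 8 → sum 40
Total = 58 + 40 = 98.
Check digit = (10 − (98 mod 10)) mod 10 = 2.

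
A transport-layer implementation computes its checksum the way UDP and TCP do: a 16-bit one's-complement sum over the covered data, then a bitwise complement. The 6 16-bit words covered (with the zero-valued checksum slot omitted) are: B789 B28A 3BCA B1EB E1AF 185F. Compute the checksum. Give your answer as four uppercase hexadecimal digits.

One's-complement addition (fold any carry out of bit 15 back into bit 0):
  0xB789 + 0xB28A = 0x16A13 → wrap carry → 0x6A14
  0x6A14 + 0x3BCA = 0x0A5DE
  0xA5DE + 0xB1EB = 0x157C9 → wrap carry → 0x57CA
  0x57CA + 0xE1AF = 0x13979 → wrap carry → 0x397A
  0x397A + 0x185F = 0x051D9
One's-complement sum = 0x51D9.
Checksum = ~0x51D9 & 0xFFFF = 0xAE26.

AE26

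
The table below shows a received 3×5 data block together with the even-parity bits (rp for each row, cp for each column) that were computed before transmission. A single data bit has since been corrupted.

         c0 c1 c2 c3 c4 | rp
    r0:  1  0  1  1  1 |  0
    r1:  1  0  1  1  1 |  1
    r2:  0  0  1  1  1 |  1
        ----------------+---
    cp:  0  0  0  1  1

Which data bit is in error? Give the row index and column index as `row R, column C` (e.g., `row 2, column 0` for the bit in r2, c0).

row 1, column 2

Recompute each row's even parity and compare to rp:
  r0: data parity 0, sent rp 0 → ok
  r1: data parity 0, sent rp 1 → mismatch
  r2: data parity 1, sent rp 1 → ok
Recompute each column's even parity and compare to cp:
  c0: data parity 0, sent cp 0 → ok
  c1: data parity 0, sent cp 0 → ok
  c2: data parity 1, sent cp 0 → mismatch
  c3: data parity 1, sent cp 1 → ok
  c4: data parity 1, sent cp 1 → ok
Exactly one row (r1) and one column (c2) fail → the flipped bit is at their intersection.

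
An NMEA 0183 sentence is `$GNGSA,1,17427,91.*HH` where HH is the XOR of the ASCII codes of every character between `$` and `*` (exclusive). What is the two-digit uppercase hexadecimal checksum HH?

XOR the ASCII codes of the payload characters:
  'G' = 0x47 → acc = 0x47
  'N' = 0x4E → acc = 0x09
  'G' = 0x47 → acc = 0x4E
  'S' = 0x53 → acc = 0x1D
  'A' = 0x41 → acc = 0x5C
  ',' = 0x2C → acc = 0x70
  '1' = 0x31 → acc = 0x41
  ',' = 0x2C → acc = 0x6D
  '1' = 0x31 → acc = 0x5C
  '7' = 0x37 → acc = 0x6B
  '4' = 0x34 → acc = 0x5F
  '2' = 0x32 → acc = 0x6D
  '7' = 0x37 → acc = 0x5A
  ',' = 0x2C → acc = 0x76
  '9' = 0x39 → acc = 0x4F
  '1' = 0x31 → acc = 0x7E
  '.' = 0x2E → acc = 0x50
Checksum = 0x50.

50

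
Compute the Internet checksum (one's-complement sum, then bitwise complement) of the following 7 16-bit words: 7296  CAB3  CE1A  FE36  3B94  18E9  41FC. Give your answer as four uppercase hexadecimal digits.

5FEA

One's-complement addition (fold any carry out of bit 15 back into bit 0):
  0x7296 + 0xCAB3 = 0x13D49 → wrap carry → 0x3D4A
  0x3D4A + 0xCE1A = 0x10B64 → wrap carry → 0x0B65
  0x0B65 + 0xFE36 = 0x1099B → wrap carry → 0x099C
  0x099C + 0x3B94 = 0x04530
  0x4530 + 0x18E9 = 0x05E19
  0x5E19 + 0x41FC = 0x0A015
One's-complement sum = 0xA015.
Checksum = ~0xA015 & 0xFFFF = 0x5FEA.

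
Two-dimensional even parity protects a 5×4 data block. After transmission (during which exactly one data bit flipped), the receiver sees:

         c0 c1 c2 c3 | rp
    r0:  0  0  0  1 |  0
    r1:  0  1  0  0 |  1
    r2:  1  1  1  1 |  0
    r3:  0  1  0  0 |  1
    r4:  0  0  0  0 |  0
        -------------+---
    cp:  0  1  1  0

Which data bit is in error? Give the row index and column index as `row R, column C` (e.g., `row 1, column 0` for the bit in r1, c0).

row 0, column 0

Recompute each row's even parity and compare to rp:
  r0: data parity 1, sent rp 0 → mismatch
  r1: data parity 1, sent rp 1 → ok
  r2: data parity 0, sent rp 0 → ok
  r3: data parity 1, sent rp 1 → ok
  r4: data parity 0, sent rp 0 → ok
Recompute each column's even parity and compare to cp:
  c0: data parity 1, sent cp 0 → mismatch
  c1: data parity 1, sent cp 1 → ok
  c2: data parity 1, sent cp 1 → ok
  c3: data parity 0, sent cp 0 → ok
Exactly one row (r0) and one column (c0) fail → the flipped bit is at their intersection.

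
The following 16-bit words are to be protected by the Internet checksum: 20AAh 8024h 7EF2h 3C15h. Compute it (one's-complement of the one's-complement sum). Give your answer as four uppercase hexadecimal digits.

A429

One's-complement addition (fold any carry out of bit 15 back into bit 0):
  0x20AA + 0x8024 = 0x0A0CE
  0xA0CE + 0x7EF2 = 0x11FC0 → wrap carry → 0x1FC1
  0x1FC1 + 0x3C15 = 0x05BD6
One's-complement sum = 0x5BD6.
Checksum = ~0x5BD6 & 0xFFFF = 0xA429.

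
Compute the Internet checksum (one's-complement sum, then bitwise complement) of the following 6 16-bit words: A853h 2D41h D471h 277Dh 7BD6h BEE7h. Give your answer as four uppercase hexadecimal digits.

One's-complement addition (fold any carry out of bit 15 back into bit 0):
  0xA853 + 0x2D41 = 0x0D594
  0xD594 + 0xD471 = 0x1AA05 → wrap carry → 0xAA06
  0xAA06 + 0x277D = 0x0D183
  0xD183 + 0x7BD6 = 0x14D59 → wrap carry → 0x4D5A
  0x4D5A + 0xBEE7 = 0x10C41 → wrap carry → 0x0C42
One's-complement sum = 0x0C42.
Checksum = ~0x0C42 & 0xFFFF = 0xF3BD.

F3BD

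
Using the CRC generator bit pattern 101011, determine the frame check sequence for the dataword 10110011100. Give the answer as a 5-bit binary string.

10001

Append 5 zeros: 1011001110000000. Divide by 101011 (XOR where the leading bit is 1):
  pos 0: 101100 XOR 101011 = 000111
  pos 3: 111111 XOR 101011 = 010100
  pos 4: 101000 XOR 101011 = 000011
  pos 8: 110000 XOR 101011 = 011011
  pos 9: 110110 XOR 101011 = 011101
  pos 10: 111010 XOR 101011 = 010001
Remainder (last 5 bits) = 10001. This is the CRC / FCS.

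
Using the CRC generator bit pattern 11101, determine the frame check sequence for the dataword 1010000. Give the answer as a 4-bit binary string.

1010

Append 4 zeros: 10100000000. Divide by 11101 (XOR where the leading bit is 1):
  pos 0: 10100 XOR 11101 = 01001
  pos 1: 10010 XOR 11101 = 01111
  pos 2: 11110 XOR 11101 = 00011
  pos 5: 11000 XOR 11101 = 00101
Remainder (last 4 bits) = 1010. This is the CRC / FCS.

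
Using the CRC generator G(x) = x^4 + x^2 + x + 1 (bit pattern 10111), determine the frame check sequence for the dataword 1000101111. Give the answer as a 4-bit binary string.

Append 4 zeros: 10001011110000. Divide by 10111 (XOR where the leading bit is 1):
  pos 0: 10001 XOR 10111 = 00110
  pos 2: 11001 XOR 10111 = 01110
  pos 3: 11101 XOR 10111 = 01010
  pos 4: 10101 XOR 10111 = 00010
  pos 7: 10100 XOR 10111 = 00011
Remainder (last 4 bits) = 1100. This is the CRC / FCS.

1100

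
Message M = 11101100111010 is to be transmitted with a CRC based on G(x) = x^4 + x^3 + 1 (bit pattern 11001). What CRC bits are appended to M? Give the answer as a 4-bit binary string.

0101

Append 4 zeros: 111011001110100000. Divide by 11001 (XOR where the leading bit is 1):
  pos 0: 11101 XOR 11001 = 00100
  pos 2: 10010 XOR 11001 = 01011
  pos 3: 10110 XOR 11001 = 01111
  pos 4: 11111 XOR 11001 = 00110
  pos 6: 11011 XOR 11001 = 00010
  pos 9: 10010 XOR 11001 = 01011
  pos 10: 10110 XOR 11001 = 01111
  pos 11: 11110 XOR 11001 = 00111
  pos 13: 11100 XOR 11001 = 00101
Remainder (last 4 bits) = 0101. This is the CRC / FCS.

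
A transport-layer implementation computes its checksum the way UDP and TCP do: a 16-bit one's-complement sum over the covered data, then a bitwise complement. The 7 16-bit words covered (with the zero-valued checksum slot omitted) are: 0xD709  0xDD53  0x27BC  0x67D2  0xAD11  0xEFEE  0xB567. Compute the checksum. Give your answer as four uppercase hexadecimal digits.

One's-complement addition (fold any carry out of bit 15 back into bit 0):
  0xD709 + 0xDD53 = 0x1B45C → wrap carry → 0xB45D
  0xB45D + 0x27BC = 0x0DC19
  0xDC19 + 0x67D2 = 0x143EB → wrap carry → 0x43EC
  0x43EC + 0xAD11 = 0x0F0FD
  0xF0FD + 0xEFEE = 0x1E0EB → wrap carry → 0xE0EC
  0xE0EC + 0xB567 = 0x19653 → wrap carry → 0x9654
One's-complement sum = 0x9654.
Checksum = ~0x9654 & 0xFFFF = 0x69AB.

69AB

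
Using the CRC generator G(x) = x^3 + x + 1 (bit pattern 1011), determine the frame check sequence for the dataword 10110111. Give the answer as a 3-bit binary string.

Append 3 zeros: 10110111000. Divide by 1011 (XOR where the leading bit is 1):
  pos 0: 1011 XOR 1011 = 0000
  pos 5: 1110 XOR 1011 = 0101
  pos 6: 1010 XOR 1011 = 0001
Remainder (last 3 bits) = 010. This is the CRC / FCS.

010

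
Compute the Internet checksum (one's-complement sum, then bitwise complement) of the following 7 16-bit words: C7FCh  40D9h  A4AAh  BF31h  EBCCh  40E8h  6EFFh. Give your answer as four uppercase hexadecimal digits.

F798

One's-complement addition (fold any carry out of bit 15 back into bit 0):
  0xC7FC + 0x40D9 = 0x108D5 → wrap carry → 0x08D6
  0x08D6 + 0xA4AA = 0x0AD80
  0xAD80 + 0xBF31 = 0x16CB1 → wrap carry → 0x6CB2
  0x6CB2 + 0xEBCC = 0x1587E → wrap carry → 0x587F
  0x587F + 0x40E8 = 0x09967
  0x9967 + 0x6EFF = 0x10866 → wrap carry → 0x0867
One's-complement sum = 0x0867.
Checksum = ~0x0867 & 0xFFFF = 0xF798.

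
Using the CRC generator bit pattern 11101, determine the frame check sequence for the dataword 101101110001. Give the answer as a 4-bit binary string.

Append 4 zeros: 1011011100010000. Divide by 11101 (XOR where the leading bit is 1):
  pos 0: 10110 XOR 11101 = 01011
  pos 1: 10111 XOR 11101 = 01010
  pos 2: 10101 XOR 11101 = 01000
  pos 3: 10001 XOR 11101 = 01100
  pos 4: 11000 XOR 11101 = 00101
  pos 6: 10100 XOR 11101 = 01001
  pos 7: 10011 XOR 11101 = 01110
  pos 8: 11100 XOR 11101 = 00001
Remainder (last 4 bits) = 1000. This is the CRC / FCS.

1000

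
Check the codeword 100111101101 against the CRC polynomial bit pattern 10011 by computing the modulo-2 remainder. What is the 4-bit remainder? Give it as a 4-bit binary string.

Modulo-2 division of 100111101101 by 10011:
  pos 0: 10011 XOR 10011 = 00000
  pos 5: 11011 XOR 10011 = 01000
  pos 6: 10000 XOR 10011 = 00011
Remainder = 0111 (nonzero — an error is detected).

0111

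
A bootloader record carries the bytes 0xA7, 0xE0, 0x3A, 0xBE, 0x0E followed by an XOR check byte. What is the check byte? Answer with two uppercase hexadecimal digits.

CD

XOR the bytes together:
  start with 0xA7
  0xA7 ⊕ 0xE0 = 0x47
  0x47 ⊕ 0x3A = 0x7D
  0x7D ⊕ 0xBE = 0xC3
  0xC3 ⊕ 0x0E = 0xCD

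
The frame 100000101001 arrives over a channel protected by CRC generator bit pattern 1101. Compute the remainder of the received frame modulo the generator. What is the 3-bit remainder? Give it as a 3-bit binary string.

Modulo-2 division of 100000101001 by 1101:
  pos 0: 1000 XOR 1101 = 0101
  pos 1: 1010 XOR 1101 = 0111
  pos 2: 1110 XOR 1101 = 0011
  pos 4: 1110 XOR 1101 = 0011
  pos 6: 1110 XOR 1101 = 0011
  pos 8: 1101 XOR 1101 = 0000
Remainder = 000 (zero — the frame passes the CRC check).

000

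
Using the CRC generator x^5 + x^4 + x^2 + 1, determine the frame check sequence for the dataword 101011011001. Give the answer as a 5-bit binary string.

Append 5 zeros: 10101101100100000. Divide by 110101 (XOR where the leading bit is 1):
  pos 0: 101011 XOR 110101 = 011110
  pos 1: 111100 XOR 110101 = 001001
  pos 3: 100111 XOR 110101 = 010010
  pos 4: 100100 XOR 110101 = 010001
  pos 5: 100010 XOR 110101 = 010111
  pos 6: 101111 XOR 110101 = 011010
  pos 7: 110100 XOR 110101 = 000001
Remainder (last 5 bits) = 10000. This is the CRC / FCS.

10000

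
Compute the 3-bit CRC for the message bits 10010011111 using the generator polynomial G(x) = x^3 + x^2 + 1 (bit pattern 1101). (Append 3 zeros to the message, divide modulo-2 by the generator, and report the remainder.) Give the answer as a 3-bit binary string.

101

Append 3 zeros: 10010011111000. Divide by 1101 (XOR where the leading bit is 1):
  pos 0: 1001 XOR 1101 = 0100
  pos 1: 1000 XOR 1101 = 0101
  pos 2: 1010 XOR 1101 = 0111
  pos 3: 1111 XOR 1101 = 0010
  pos 5: 1011 XOR 1101 = 0110
  pos 6: 1101 XOR 1101 = 0000
  pos 10: 1000 XOR 1101 = 0101
Remainder (last 3 bits) = 101. This is the CRC / FCS.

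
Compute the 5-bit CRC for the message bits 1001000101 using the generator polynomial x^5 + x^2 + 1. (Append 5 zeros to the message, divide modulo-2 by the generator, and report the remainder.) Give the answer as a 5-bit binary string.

Append 5 zeros: 100100010100000. Divide by 100101 (XOR where the leading bit is 1):
  pos 0: 100100 XOR 100101 = 000001
  pos 5: 101010 XOR 100101 = 001111
  pos 7: 111100 XOR 100101 = 011001
  pos 8: 110010 XOR 100101 = 010111
  pos 9: 101110 XOR 100101 = 001011
Remainder (last 5 bits) = 01011. This is the CRC / FCS.

01011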